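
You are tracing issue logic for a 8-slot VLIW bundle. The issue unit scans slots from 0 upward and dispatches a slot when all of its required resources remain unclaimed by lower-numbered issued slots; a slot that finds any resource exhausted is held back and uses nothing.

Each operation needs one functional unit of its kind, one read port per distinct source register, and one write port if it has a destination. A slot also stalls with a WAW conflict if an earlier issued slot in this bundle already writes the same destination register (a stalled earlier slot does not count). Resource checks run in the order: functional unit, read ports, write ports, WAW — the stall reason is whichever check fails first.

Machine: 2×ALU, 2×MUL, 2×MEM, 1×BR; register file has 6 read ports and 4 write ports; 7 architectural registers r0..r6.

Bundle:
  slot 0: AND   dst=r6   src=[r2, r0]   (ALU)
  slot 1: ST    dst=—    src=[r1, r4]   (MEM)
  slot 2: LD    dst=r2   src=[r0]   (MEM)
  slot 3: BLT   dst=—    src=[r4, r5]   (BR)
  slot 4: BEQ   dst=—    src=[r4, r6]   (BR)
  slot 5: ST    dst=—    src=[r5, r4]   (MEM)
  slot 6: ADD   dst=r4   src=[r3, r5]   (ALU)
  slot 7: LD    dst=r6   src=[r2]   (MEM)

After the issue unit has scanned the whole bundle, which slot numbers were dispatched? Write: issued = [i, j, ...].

[0] ALU needs rd=2 wr=1: ok; after: ALU=1 MUL=2 MEM=2 BR=1, R=4, W=3
[1] MEM needs rd=2 wr=0: ok; after: ALU=1 MUL=2 MEM=1 BR=1, R=2, W=3
[2] MEM needs rd=1 wr=1: ok; after: ALU=1 MUL=2 MEM=0 BR=1, R=1, W=2
[3] BR needs rd=2 wr=0: RD_PORT; after: ALU=1 MUL=2 MEM=0 BR=1, R=1, W=2
[4] BR needs rd=2 wr=0: RD_PORT; after: ALU=1 MUL=2 MEM=0 BR=1, R=1, W=2
[5] MEM needs rd=2 wr=0: FU; after: ALU=1 MUL=2 MEM=0 BR=1, R=1, W=2
[6] ALU needs rd=2 wr=1: RD_PORT; after: ALU=1 MUL=2 MEM=0 BR=1, R=1, W=2
[7] MEM needs rd=1 wr=1: FU; after: ALU=1 MUL=2 MEM=0 BR=1, R=1, W=2

issued = [0, 1, 2]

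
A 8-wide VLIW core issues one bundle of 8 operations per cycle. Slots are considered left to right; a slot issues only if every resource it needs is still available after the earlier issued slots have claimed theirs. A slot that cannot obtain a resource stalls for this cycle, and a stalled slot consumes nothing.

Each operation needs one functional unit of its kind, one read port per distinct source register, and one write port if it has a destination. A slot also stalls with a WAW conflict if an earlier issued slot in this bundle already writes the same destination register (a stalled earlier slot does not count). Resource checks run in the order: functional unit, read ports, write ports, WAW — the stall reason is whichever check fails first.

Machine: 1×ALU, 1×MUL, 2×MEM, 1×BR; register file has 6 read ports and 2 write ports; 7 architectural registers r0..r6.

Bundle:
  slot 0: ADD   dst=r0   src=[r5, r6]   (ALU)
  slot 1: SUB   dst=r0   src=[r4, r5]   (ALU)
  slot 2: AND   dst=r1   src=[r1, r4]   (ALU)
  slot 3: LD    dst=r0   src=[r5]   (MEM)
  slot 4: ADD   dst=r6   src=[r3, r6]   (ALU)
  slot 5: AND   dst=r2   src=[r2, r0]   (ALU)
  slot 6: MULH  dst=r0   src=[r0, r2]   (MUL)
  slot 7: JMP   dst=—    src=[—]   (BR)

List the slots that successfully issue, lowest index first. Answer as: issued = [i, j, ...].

  0. ALU→r0 ⇒ go  {0A/1Mu/2Ld/1B | 4r 1w}
  1. ALU→r0 ⇒ no(FU)  {0A/1Mu/2Ld/1B | 4r 1w}
  2. ALU→r1 ⇒ no(FU)  {0A/1Mu/2Ld/1B | 4r 1w}
  3. MEM→r0 ⇒ no(WAW)  {0A/1Mu/2Ld/1B | 4r 1w}
  4. ALU→r6 ⇒ no(FU)  {0A/1Mu/2Ld/1B | 4r 1w}
  5. ALU→r2 ⇒ no(FU)  {0A/1Mu/2Ld/1B | 4r 1w}
  6. MUL→r0 ⇒ no(WAW)  {0A/1Mu/2Ld/1B | 4r 1w}
  7. BR ⇒ go  {0A/1Mu/2Ld/0B | 4r 1w}

issued = [0, 7]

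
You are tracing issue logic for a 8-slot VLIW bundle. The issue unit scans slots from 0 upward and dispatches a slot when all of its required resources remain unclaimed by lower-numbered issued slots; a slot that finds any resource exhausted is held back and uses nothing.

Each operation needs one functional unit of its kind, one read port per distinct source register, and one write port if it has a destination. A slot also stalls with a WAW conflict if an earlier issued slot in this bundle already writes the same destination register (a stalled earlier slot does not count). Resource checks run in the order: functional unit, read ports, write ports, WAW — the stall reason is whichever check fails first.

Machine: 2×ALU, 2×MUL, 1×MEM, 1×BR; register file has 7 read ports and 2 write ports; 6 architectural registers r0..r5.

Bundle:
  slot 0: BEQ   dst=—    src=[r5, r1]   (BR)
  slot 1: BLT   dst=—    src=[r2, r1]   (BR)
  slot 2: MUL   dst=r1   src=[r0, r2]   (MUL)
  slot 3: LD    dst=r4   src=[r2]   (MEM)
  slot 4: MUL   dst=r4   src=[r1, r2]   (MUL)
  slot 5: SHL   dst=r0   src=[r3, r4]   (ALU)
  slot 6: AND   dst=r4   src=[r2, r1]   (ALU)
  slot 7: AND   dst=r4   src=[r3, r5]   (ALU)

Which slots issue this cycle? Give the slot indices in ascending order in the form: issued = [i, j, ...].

issued = [0, 2, 3]

(0) want 1×BR +2rd +0wr — yes → AL2|MU2|ME1|BR0|rd5|wr2
(1) want 1×BR +2rd +0wr — FU → AL2|MU2|ME1|BR0|rd5|wr2
(2) want 1×MUL +2rd +1wr — yes → AL2|MU1|ME1|BR0|rd3|wr1
(3) want 1×MEM +1rd +1wr — yes → AL2|MU1|ME0|BR0|rd2|wr0
(4) want 1×MUL +2rd +1wr — WR_PORT → AL2|MU1|ME0|BR0|rd2|wr0
(5) want 1×ALU +2rd +1wr — WR_PORT → AL2|MU1|ME0|BR0|rd2|wr0
(6) want 1×ALU +2rd +1wr — WR_PORT → AL2|MU1|ME0|BR0|rd2|wr0
(7) want 1×ALU +2rd +1wr — WR_PORT → AL2|MU1|ME0|BR0|rd2|wr0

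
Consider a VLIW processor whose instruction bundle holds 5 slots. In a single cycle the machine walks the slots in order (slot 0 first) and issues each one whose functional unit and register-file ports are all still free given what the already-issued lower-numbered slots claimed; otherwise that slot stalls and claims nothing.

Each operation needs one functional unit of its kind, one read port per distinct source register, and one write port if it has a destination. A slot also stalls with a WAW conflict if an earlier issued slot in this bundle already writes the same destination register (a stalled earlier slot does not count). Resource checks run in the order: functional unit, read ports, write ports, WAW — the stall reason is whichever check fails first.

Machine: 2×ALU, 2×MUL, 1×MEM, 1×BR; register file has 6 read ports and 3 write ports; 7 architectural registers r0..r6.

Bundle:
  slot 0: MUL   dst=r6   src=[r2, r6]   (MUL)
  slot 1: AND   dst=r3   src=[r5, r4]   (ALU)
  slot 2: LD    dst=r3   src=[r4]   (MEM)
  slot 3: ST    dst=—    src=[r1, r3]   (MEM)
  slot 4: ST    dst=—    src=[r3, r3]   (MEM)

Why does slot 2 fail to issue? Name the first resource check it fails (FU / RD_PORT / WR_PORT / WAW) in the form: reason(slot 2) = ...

(0) want 1×MUL +2rd +1wr — yes → AL2|MU1|ME1|BR1|rd4|wr2
(1) want 1×ALU +2rd +1wr — yes → AL1|MU1|ME1|BR1|rd2|wr1
(2) want 1×MEM +1rd +1wr — WAW → AL1|MU1|ME1|BR1|rd2|wr1
(3) want 1×MEM +2rd +0wr — yes → AL1|MU1|ME0|BR1|rd0|wr1
(4) want 1×MEM +1rd +0wr — FU → AL1|MU1|ME0|BR1|rd0|wr1

reason(slot 2) = WAW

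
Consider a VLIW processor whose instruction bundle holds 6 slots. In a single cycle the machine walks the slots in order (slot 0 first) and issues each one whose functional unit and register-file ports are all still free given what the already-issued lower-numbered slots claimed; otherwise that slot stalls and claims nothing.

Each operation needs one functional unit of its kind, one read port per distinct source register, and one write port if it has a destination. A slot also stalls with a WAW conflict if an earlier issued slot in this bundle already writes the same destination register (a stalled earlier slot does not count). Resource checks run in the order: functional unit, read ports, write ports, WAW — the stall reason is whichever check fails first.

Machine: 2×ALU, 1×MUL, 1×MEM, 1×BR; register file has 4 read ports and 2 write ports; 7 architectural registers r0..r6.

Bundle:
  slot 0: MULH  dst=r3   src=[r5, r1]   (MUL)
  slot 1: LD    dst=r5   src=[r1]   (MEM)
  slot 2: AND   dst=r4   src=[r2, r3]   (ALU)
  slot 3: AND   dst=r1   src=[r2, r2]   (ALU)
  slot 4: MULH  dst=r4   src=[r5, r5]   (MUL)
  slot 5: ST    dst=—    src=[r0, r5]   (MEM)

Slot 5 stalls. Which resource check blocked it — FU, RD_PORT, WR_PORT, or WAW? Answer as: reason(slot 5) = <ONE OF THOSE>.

reason(slot 5) = FU

slot 0 (MUL): ISSUE — free A2,Mu0,Ld1,B1 rp2 wp1
slot 1 (MEM): ISSUE — free A2,Mu0,Ld0,B1 rp1 wp0
slot 2 (ALU): stall RD_PORT — free A2,Mu0,Ld0,B1 rp1 wp0
slot 3 (ALU): stall WR_PORT — free A2,Mu0,Ld0,B1 rp1 wp0
slot 4 (MUL): stall FU — free A2,Mu0,Ld0,B1 rp1 wp0
slot 5 (MEM): stall FU — free A2,Mu0,Ld0,B1 rp1 wp0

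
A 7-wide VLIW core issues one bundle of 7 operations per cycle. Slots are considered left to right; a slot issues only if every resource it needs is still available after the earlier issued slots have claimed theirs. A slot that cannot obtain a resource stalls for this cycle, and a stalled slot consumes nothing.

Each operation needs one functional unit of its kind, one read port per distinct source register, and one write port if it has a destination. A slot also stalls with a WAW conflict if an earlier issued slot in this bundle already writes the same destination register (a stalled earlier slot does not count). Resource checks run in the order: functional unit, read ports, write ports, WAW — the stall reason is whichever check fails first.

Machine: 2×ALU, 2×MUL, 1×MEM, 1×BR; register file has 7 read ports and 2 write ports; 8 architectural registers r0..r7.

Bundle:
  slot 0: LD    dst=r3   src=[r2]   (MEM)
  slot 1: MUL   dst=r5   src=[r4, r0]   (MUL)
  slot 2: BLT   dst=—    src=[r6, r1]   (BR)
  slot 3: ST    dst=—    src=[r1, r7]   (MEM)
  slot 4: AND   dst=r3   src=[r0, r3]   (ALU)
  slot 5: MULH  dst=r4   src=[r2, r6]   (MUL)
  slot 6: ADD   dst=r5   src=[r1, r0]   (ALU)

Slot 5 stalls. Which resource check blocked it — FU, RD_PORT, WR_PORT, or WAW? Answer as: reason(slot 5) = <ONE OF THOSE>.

  0. MEM→r3 ⇒ go  {2A/2Mu/0Ld/1B | 6r 1w}
  1. MUL→r5 ⇒ go  {2A/1Mu/0Ld/1B | 4r 0w}
  2. BR ⇒ go  {2A/1Mu/0Ld/0B | 2r 0w}
  3. MEM ⇒ no(FU)  {2A/1Mu/0Ld/0B | 2r 0w}
  4. ALU→r3 ⇒ no(WR_PORT)  {2A/1Mu/0Ld/0B | 2r 0w}
  5. MUL→r4 ⇒ no(WR_PORT)  {2A/1Mu/0Ld/0B | 2r 0w}
  6. ALU→r5 ⇒ no(WR_PORT)  {2A/1Mu/0Ld/0B | 2r 0w}

reason(slot 5) = WR_PORT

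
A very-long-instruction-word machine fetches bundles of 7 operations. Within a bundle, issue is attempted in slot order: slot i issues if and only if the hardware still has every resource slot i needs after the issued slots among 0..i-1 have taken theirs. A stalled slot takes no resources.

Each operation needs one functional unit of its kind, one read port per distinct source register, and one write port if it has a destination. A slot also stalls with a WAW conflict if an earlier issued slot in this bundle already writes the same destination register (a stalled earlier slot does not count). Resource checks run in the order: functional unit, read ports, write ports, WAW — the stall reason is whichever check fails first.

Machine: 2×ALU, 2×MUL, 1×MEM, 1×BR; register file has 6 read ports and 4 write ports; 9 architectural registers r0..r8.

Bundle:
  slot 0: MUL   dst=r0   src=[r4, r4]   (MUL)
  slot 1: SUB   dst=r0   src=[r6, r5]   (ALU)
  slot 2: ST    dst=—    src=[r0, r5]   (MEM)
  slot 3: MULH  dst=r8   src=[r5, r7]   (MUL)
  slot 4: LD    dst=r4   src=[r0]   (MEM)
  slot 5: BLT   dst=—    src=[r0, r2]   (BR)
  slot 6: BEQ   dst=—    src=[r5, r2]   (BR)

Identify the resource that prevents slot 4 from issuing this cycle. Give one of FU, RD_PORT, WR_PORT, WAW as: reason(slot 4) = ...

  0. MUL→r0 ⇒ go  {2A/1Mu/1Ld/1B | 5r 3w}
  1. ALU→r0 ⇒ no(WAW)  {2A/1Mu/1Ld/1B | 5r 3w}
  2. MEM ⇒ go  {2A/1Mu/0Ld/1B | 3r 3w}
  3. MUL→r8 ⇒ go  {2A/0Mu/0Ld/1B | 1r 2w}
  4. MEM→r4 ⇒ no(FU)  {2A/0Mu/0Ld/1B | 1r 2w}
  5. BR ⇒ no(RD_PORT)  {2A/0Mu/0Ld/1B | 1r 2w}
  6. BR ⇒ no(RD_PORT)  {2A/0Mu/0Ld/1B | 1r 2w}

reason(slot 4) = FU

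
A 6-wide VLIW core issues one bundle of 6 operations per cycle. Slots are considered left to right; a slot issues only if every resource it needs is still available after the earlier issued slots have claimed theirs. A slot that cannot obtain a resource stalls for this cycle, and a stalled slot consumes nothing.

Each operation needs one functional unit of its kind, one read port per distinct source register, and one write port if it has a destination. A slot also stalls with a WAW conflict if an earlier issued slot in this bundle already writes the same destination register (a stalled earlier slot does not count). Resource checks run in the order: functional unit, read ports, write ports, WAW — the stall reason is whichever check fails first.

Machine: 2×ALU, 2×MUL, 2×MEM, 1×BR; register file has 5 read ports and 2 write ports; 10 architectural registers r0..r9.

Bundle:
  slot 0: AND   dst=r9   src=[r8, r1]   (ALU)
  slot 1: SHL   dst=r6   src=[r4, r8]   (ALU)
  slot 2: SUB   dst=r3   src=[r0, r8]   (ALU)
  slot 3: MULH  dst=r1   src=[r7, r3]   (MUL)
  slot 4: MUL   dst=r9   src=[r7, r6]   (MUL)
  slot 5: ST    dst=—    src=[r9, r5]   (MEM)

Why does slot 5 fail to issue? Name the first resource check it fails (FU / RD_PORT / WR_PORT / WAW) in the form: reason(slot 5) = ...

reason(slot 5) = RD_PORT

#0 ALU src=r8,r1 dispatched  <A:1 Mu:2 Ld:2 B:1 rd:3 wr:1>
#1 ALU src=r4,r8 dispatched  <A:0 Mu:2 Ld:2 B:1 rd:1 wr:0>
#2 ALU src=r0,r8 held:FU  <A:0 Mu:2 Ld:2 B:1 rd:1 wr:0>
#3 MUL src=r7,r3 held:RD_PORT  <A:0 Mu:2 Ld:2 B:1 rd:1 wr:0>
#4 MUL src=r7,r6 held:RD_PORT  <A:0 Mu:2 Ld:2 B:1 rd:1 wr:0>
#5 MEM src=r9,r5 held:RD_PORT  <A:0 Mu:2 Ld:2 B:1 rd:1 wr:0>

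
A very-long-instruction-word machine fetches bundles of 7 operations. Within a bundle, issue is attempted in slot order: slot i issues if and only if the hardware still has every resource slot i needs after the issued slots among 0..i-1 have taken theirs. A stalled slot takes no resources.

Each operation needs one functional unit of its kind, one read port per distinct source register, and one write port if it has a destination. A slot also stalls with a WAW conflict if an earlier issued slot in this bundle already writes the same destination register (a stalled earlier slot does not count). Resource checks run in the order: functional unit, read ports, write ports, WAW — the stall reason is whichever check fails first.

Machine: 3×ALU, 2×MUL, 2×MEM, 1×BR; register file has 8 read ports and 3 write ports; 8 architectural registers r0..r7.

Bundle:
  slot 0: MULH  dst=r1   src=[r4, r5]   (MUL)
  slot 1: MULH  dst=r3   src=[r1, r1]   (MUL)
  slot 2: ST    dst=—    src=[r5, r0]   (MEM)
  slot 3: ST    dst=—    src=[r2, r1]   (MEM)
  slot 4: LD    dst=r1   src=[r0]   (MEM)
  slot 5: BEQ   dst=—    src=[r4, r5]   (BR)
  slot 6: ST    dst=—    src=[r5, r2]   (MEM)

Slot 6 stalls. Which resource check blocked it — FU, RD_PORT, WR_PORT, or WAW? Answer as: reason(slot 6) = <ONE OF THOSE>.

[0] MUL needs rd=2 wr=1: ok; after: ALU=3 MUL=1 MEM=2 BR=1, R=6, W=2
[1] MUL needs rd=1 wr=1: ok; after: ALU=3 MUL=0 MEM=2 BR=1, R=5, W=1
[2] MEM needs rd=2 wr=0: ok; after: ALU=3 MUL=0 MEM=1 BR=1, R=3, W=1
[3] MEM needs rd=2 wr=0: ok; after: ALU=3 MUL=0 MEM=0 BR=1, R=1, W=1
[4] MEM needs rd=1 wr=1: FU; after: ALU=3 MUL=0 MEM=0 BR=1, R=1, W=1
[5] BR needs rd=2 wr=0: RD_PORT; after: ALU=3 MUL=0 MEM=0 BR=1, R=1, W=1
[6] MEM needs rd=2 wr=0: FU; after: ALU=3 MUL=0 MEM=0 BR=1, R=1, W=1

reason(slot 6) = FU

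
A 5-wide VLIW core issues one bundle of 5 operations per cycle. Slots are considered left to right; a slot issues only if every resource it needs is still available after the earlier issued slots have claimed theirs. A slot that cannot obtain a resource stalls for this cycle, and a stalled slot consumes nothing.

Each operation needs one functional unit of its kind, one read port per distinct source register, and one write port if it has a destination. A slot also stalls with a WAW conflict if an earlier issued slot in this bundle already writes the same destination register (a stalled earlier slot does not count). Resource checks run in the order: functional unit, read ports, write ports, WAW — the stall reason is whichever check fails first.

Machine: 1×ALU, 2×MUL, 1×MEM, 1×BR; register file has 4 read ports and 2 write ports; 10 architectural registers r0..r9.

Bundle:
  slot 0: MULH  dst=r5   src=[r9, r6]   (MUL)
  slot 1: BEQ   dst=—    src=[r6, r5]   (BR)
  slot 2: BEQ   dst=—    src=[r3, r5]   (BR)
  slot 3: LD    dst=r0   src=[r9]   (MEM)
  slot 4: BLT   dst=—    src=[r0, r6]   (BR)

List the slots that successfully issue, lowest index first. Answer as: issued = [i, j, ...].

issued = [0, 1]

slot 0 (MUL): ISSUE — free A1,Mu1,Ld1,B1 rp2 wp1
slot 1 (BR): ISSUE — free A1,Mu1,Ld1,B0 rp0 wp1
slot 2 (BR): stall FU — free A1,Mu1,Ld1,B0 rp0 wp1
slot 3 (MEM): stall RD_PORT — free A1,Mu1,Ld1,B0 rp0 wp1
slot 4 (BR): stall FU — free A1,Mu1,Ld1,B0 rp0 wp1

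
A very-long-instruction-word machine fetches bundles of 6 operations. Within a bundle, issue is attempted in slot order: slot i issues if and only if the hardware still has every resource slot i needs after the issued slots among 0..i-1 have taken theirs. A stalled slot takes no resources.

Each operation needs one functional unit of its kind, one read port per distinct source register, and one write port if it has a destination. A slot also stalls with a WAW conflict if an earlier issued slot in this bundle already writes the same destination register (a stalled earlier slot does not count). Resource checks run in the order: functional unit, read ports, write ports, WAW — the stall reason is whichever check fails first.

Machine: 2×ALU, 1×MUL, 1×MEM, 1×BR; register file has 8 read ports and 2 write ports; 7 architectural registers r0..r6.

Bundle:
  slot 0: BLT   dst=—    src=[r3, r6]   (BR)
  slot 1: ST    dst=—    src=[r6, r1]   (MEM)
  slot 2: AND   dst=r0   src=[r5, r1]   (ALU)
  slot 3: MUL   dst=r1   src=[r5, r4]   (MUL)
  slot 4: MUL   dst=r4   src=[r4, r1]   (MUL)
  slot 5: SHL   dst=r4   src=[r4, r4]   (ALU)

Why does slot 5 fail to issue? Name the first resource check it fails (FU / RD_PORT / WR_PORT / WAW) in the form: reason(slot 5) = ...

reason(slot 5) = RD_PORT

slot 0 (BR): ISSUE — free A2,Mu1,Ld1,B0 rp6 wp2
slot 1 (MEM): ISSUE — free A2,Mu1,Ld0,B0 rp4 wp2
slot 2 (ALU): ISSUE — free A1,Mu1,Ld0,B0 rp2 wp1
slot 3 (MUL): ISSUE — free A1,Mu0,Ld0,B0 rp0 wp0
slot 4 (MUL): stall FU — free A1,Mu0,Ld0,B0 rp0 wp0
slot 5 (ALU): stall RD_PORT — free A1,Mu0,Ld0,B0 rp0 wp0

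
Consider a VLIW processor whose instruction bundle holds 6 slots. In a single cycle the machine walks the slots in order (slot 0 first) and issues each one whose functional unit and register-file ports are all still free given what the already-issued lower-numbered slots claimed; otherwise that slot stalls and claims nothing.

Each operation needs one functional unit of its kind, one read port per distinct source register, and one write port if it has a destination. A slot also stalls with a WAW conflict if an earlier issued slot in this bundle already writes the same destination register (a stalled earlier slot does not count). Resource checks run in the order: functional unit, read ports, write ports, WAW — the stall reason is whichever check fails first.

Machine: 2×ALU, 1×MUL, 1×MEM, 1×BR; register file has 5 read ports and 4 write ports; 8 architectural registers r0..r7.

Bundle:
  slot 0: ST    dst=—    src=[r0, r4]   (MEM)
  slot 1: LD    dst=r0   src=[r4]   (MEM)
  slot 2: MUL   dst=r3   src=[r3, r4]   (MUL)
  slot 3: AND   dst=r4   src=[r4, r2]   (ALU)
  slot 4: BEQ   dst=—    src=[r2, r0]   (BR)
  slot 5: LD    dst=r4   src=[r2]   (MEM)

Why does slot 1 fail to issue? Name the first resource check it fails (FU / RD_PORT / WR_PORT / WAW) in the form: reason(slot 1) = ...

(0) want 1×MEM +2rd +0wr — yes → AL2|MU1|ME0|BR1|rd3|wr4
(1) want 1×MEM +1rd +1wr — FU → AL2|MU1|ME0|BR1|rd3|wr4
(2) want 1×MUL +2rd +1wr — yes → AL2|MU0|ME0|BR1|rd1|wr3
(3) want 1×ALU +2rd +1wr — RD_PORT → AL2|MU0|ME0|BR1|rd1|wr3
(4) want 1×BR +2rd +0wr — RD_PORT → AL2|MU0|ME0|BR1|rd1|wr3
(5) want 1×MEM +1rd +1wr — FU → AL2|MU0|ME0|BR1|rd1|wr3

reason(slot 1) = FU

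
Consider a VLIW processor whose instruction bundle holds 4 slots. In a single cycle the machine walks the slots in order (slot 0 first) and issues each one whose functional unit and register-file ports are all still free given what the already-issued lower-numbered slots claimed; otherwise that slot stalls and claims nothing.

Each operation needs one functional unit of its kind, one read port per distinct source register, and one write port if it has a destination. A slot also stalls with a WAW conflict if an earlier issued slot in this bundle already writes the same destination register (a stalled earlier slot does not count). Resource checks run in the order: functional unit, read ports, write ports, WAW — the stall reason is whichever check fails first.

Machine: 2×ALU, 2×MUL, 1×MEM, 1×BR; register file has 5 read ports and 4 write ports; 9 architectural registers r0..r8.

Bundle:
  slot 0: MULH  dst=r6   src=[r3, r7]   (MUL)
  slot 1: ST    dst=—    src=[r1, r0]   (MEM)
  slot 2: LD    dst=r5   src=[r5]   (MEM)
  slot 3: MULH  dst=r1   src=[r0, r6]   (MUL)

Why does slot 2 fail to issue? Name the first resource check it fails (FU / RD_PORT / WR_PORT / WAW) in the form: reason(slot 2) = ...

reason(slot 2) = FU

  0. MUL→r6 ⇒ go  {2A/1Mu/1Ld/1B | 3r 3w}
  1. MEM ⇒ go  {2A/1Mu/0Ld/1B | 1r 3w}
  2. MEM→r5 ⇒ no(FU)  {2A/1Mu/0Ld/1B | 1r 3w}
  3. MUL→r1 ⇒ no(RD_PORT)  {2A/1Mu/0Ld/1B | 1r 3w}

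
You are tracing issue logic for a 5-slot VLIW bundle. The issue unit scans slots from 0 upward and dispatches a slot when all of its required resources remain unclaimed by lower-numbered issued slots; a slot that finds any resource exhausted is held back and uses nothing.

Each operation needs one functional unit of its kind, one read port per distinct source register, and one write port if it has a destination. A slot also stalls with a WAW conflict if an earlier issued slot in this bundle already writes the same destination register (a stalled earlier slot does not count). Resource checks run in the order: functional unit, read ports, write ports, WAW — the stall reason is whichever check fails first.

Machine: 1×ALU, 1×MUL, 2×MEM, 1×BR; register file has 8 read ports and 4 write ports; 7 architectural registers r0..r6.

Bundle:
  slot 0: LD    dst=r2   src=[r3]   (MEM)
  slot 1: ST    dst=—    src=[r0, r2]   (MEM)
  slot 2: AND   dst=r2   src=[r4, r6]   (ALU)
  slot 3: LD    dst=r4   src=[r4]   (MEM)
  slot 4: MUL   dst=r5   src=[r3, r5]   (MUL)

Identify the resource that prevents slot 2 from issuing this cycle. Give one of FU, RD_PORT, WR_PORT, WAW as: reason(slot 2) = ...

reason(slot 2) = WAW

[0] MEM needs rd=1 wr=1: ok; after: ALU=1 MUL=1 MEM=1 BR=1, R=7, W=3
[1] MEM needs rd=2 wr=0: ok; after: ALU=1 MUL=1 MEM=0 BR=1, R=5, W=3
[2] ALU needs rd=2 wr=1: WAW; after: ALU=1 MUL=1 MEM=0 BR=1, R=5, W=3
[3] MEM needs rd=1 wr=1: FU; after: ALU=1 MUL=1 MEM=0 BR=1, R=5, W=3
[4] MUL needs rd=2 wr=1: ok; after: ALU=1 MUL=0 MEM=0 BR=1, R=3, W=2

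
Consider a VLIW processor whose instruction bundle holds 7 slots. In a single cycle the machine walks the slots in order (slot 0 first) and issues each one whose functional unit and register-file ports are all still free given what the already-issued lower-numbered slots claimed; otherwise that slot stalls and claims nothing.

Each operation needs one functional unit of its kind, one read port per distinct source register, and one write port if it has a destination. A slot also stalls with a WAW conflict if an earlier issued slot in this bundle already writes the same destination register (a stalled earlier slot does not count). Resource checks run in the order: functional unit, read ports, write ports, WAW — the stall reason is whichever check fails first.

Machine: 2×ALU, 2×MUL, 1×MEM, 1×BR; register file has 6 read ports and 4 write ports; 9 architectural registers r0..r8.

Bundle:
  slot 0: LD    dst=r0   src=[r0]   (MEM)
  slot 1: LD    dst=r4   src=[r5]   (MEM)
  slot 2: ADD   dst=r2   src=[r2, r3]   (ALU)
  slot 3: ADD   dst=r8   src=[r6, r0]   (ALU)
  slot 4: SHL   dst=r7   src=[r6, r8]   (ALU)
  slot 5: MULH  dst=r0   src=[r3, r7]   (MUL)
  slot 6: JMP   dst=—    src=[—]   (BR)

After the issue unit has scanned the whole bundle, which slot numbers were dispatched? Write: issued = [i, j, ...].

issued = [0, 2, 3, 6]

#0 MEM src=r0 dispatched  <A:2 Mu:2 Ld:0 B:1 rd:5 wr:3>
#1 MEM src=r5 held:FU  <A:2 Mu:2 Ld:0 B:1 rd:5 wr:3>
#2 ALU src=r2,r3 dispatched  <A:1 Mu:2 Ld:0 B:1 rd:3 wr:2>
#3 ALU src=r6,r0 dispatched  <A:0 Mu:2 Ld:0 B:1 rd:1 wr:1>
#4 ALU src=r6,r8 held:FU  <A:0 Mu:2 Ld:0 B:1 rd:1 wr:1>
#5 MUL src=r3,r7 held:RD_PORT  <A:0 Mu:2 Ld:0 B:1 rd:1 wr:1>
#6 BR src=- dispatched  <A:0 Mu:2 Ld:0 B:0 rd:1 wr:1>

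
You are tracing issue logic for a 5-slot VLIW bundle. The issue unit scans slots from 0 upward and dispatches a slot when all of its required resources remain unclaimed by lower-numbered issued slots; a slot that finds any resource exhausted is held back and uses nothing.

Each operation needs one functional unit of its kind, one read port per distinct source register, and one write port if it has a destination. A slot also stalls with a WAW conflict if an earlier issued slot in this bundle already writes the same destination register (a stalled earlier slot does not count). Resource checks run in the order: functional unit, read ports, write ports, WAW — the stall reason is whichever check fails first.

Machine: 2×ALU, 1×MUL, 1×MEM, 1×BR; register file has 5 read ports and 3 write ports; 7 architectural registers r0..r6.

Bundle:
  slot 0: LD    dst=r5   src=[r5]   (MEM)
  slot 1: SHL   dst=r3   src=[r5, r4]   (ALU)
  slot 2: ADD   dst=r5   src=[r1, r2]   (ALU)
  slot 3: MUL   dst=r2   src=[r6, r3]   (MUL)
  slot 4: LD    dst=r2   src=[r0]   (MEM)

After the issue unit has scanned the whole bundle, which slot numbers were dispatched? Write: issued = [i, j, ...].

issued = [0, 1, 3]

slot 0 (MEM): ISSUE — free A2,Mu1,Ld0,B1 rp4 wp2
slot 1 (ALU): ISSUE — free A1,Mu1,Ld0,B1 rp2 wp1
slot 2 (ALU): stall WAW — free A1,Mu1,Ld0,B1 rp2 wp1
slot 3 (MUL): ISSUE — free A1,Mu0,Ld0,B1 rp0 wp0
slot 4 (MEM): stall FU — free A1,Mu0,Ld0,B1 rp0 wp0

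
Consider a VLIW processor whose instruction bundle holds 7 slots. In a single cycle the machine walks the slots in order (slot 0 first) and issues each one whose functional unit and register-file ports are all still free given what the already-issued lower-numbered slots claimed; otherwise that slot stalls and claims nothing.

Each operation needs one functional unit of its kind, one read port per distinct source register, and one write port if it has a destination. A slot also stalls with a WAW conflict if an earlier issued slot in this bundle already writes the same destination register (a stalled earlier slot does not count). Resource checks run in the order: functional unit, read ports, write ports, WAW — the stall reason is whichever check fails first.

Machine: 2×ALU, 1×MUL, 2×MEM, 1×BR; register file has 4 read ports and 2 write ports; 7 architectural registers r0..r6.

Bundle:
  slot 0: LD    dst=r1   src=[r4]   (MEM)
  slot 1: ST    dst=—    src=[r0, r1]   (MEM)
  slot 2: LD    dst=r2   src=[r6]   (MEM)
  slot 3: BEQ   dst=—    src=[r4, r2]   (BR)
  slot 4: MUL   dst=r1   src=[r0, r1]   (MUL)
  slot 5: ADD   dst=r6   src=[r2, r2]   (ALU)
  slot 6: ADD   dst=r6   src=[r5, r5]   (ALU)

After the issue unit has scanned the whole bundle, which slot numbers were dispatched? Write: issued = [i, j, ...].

issued = [0, 1, 5]

[0] MEM needs rd=1 wr=1: ok; after: ALU=2 MUL=1 MEM=1 BR=1, R=3, W=1
[1] MEM needs rd=2 wr=0: ok; after: ALU=2 MUL=1 MEM=0 BR=1, R=1, W=1
[2] MEM needs rd=1 wr=1: FU; after: ALU=2 MUL=1 MEM=0 BR=1, R=1, W=1
[3] BR needs rd=2 wr=0: RD_PORT; after: ALU=2 MUL=1 MEM=0 BR=1, R=1, W=1
[4] MUL needs rd=2 wr=1: RD_PORT; after: ALU=2 MUL=1 MEM=0 BR=1, R=1, W=1
[5] ALU needs rd=1 wr=1: ok; after: ALU=1 MUL=1 MEM=0 BR=1, R=0, W=0
[6] ALU needs rd=1 wr=1: RD_PORT; after: ALU=1 MUL=1 MEM=0 BR=1, R=0, W=0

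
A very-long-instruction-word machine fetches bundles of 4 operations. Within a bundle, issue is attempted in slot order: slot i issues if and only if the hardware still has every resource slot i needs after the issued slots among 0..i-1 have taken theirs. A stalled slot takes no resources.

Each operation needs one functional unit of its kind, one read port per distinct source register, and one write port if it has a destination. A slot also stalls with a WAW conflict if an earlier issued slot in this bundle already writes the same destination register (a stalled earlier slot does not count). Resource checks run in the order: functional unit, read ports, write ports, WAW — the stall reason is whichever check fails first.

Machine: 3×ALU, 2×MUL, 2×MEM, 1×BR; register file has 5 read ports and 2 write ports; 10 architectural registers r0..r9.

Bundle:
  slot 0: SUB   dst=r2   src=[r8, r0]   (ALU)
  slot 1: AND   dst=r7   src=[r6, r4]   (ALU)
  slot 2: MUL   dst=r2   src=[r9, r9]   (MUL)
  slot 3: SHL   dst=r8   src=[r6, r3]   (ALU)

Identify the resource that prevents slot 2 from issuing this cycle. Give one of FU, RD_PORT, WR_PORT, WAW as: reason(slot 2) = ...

reason(slot 2) = WR_PORT

  0. ALU→r2 ⇒ go  {2A/2Mu/2Ld/1B | 3r 1w}
  1. ALU→r7 ⇒ go  {1A/2Mu/2Ld/1B | 1r 0w}
  2. MUL→r2 ⇒ no(WR_PORT)  {1A/2Mu/2Ld/1B | 1r 0w}
  3. ALU→r8 ⇒ no(RD_PORT)  {1A/2Mu/2Ld/1B | 1r 0w}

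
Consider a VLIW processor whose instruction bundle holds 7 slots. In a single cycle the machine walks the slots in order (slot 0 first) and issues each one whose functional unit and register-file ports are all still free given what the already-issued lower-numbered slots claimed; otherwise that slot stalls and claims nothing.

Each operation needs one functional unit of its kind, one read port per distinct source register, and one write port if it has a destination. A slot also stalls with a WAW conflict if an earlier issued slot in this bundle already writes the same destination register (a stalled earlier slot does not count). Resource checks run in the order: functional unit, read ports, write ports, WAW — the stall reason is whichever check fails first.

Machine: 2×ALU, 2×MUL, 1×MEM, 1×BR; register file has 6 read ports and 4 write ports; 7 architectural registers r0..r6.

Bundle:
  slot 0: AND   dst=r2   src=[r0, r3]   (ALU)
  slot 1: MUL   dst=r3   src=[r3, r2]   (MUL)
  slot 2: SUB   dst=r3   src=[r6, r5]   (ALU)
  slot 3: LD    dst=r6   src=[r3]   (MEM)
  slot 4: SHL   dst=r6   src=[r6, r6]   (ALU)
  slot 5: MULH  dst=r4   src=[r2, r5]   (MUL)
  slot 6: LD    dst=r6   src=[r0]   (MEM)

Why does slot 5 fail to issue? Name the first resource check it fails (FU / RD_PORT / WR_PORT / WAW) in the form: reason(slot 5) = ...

#0 ALU src=r0,r3 dispatched  <A:1 Mu:2 Ld:1 B:1 rd:4 wr:3>
#1 MUL src=r3,r2 dispatched  <A:1 Mu:1 Ld:1 B:1 rd:2 wr:2>
#2 ALU src=r6,r5 held:WAW  <A:1 Mu:1 Ld:1 B:1 rd:2 wr:2>
#3 MEM src=r3 dispatched  <A:1 Mu:1 Ld:0 B:1 rd:1 wr:1>
#4 ALU src=r6,r6 held:WAW  <A:1 Mu:1 Ld:0 B:1 rd:1 wr:1>
#5 MUL src=r2,r5 held:RD_PORT  <A:1 Mu:1 Ld:0 B:1 rd:1 wr:1>
#6 MEM src=r0 held:FU  <A:1 Mu:1 Ld:0 B:1 rd:1 wr:1>

reason(slot 5) = RD_PORT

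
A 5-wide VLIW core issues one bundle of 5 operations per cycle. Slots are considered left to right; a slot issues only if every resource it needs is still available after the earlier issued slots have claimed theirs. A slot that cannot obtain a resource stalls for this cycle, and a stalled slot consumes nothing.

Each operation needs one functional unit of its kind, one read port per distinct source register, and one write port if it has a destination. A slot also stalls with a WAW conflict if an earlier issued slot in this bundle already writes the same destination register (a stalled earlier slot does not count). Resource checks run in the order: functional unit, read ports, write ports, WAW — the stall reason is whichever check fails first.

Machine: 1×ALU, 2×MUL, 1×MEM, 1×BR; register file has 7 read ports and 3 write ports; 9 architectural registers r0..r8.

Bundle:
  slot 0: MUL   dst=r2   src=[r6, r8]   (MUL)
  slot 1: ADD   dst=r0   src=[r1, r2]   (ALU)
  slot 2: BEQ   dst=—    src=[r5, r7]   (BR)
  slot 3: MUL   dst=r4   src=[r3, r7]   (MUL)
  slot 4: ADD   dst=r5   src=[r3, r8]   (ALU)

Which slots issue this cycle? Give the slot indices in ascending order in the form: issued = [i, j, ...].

  0. MUL→r2 ⇒ go  {1A/1Mu/1Ld/1B | 5r 2w}
  1. ALU→r0 ⇒ go  {0A/1Mu/1Ld/1B | 3r 1w}
  2. BR ⇒ go  {0A/1Mu/1Ld/0B | 1r 1w}
  3. MUL→r4 ⇒ no(RD_PORT)  {0A/1Mu/1Ld/0B | 1r 1w}
  4. ALU→r5 ⇒ no(FU)  {0A/1Mu/1Ld/0B | 1r 1w}

issued = [0, 1, 2]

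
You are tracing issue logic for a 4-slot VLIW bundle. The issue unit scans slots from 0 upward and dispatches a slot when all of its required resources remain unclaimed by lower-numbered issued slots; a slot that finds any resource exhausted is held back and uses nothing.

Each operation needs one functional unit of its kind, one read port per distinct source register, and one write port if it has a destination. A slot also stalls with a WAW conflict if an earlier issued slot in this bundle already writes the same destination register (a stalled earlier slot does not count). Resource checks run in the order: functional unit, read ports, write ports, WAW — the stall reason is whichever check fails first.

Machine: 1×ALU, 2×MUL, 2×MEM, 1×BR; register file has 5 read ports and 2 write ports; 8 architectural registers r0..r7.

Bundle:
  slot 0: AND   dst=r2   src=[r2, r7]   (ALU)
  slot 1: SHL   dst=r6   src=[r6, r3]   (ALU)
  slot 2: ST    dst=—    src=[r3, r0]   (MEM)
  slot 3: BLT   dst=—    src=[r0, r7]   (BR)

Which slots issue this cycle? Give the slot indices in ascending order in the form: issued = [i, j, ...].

issued = [0, 2]

#0 ALU src=r2,r7 dispatched  <A:0 Mu:2 Ld:2 B:1 rd:3 wr:1>
#1 ALU src=r6,r3 held:FU  <A:0 Mu:2 Ld:2 B:1 rd:3 wr:1>
#2 MEM src=r3,r0 dispatched  <A:0 Mu:2 Ld:1 B:1 rd:1 wr:1>
#3 BR src=r0,r7 held:RD_PORT  <A:0 Mu:2 Ld:1 B:1 rd:1 wr:1>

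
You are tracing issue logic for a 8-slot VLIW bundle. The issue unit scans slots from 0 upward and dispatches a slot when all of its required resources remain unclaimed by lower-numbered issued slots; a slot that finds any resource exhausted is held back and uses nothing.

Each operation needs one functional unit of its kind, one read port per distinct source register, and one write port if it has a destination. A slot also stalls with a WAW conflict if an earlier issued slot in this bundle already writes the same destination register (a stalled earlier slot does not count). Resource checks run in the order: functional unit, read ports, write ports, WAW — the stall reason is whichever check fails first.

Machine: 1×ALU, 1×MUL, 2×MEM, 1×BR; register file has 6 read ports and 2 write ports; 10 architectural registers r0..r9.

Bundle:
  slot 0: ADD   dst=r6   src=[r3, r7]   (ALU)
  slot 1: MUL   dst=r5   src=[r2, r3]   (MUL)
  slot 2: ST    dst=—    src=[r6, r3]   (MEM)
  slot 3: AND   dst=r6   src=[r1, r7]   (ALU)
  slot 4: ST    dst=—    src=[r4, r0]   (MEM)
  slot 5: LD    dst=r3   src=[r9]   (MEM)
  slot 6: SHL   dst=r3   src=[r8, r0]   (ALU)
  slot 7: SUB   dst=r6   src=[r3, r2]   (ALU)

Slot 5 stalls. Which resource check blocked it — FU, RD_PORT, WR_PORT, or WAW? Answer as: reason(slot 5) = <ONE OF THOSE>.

reason(slot 5) = RD_PORT

  0. ALU→r6 ⇒ go  {0A/1Mu/2Ld/1B | 4r 1w}
  1. MUL→r5 ⇒ go  {0A/0Mu/2Ld/1B | 2r 0w}
  2. MEM ⇒ go  {0A/0Mu/1Ld/1B | 0r 0w}
  3. ALU→r6 ⇒ no(FU)  {0A/0Mu/1Ld/1B | 0r 0w}
  4. MEM ⇒ no(RD_PORT)  {0A/0Mu/1Ld/1B | 0r 0w}
  5. MEM→r3 ⇒ no(RD_PORT)  {0A/0Mu/1Ld/1B | 0r 0w}
  6. ALU→r3 ⇒ no(FU)  {0A/0Mu/1Ld/1B | 0r 0w}
  7. ALU→r6 ⇒ no(FU)  {0A/0Mu/1Ld/1B | 0r 0w}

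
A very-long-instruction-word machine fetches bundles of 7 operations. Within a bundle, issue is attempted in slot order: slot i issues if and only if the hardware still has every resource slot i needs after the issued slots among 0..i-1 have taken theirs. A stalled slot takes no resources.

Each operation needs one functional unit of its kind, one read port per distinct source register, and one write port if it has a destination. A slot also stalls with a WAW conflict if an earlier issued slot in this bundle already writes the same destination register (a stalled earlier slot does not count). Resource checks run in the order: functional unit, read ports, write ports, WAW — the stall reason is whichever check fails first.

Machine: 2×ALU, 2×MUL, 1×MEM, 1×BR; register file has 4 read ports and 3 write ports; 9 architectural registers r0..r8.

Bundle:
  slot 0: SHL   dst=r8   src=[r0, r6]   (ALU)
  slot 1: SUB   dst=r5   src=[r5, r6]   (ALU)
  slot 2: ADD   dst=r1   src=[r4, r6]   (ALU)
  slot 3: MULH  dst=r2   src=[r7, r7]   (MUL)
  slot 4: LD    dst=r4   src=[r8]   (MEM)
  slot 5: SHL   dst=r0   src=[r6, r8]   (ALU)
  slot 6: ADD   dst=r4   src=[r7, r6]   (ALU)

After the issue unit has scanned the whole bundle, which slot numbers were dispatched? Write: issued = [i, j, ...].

issued = [0, 1]

(0) want 1×ALU +2rd +1wr — yes → AL1|MU2|ME1|BR1|rd2|wr2
(1) want 1×ALU +2rd +1wr — yes → AL0|MU2|ME1|BR1|rd0|wr1
(2) want 1×ALU +2rd +1wr — FU → AL0|MU2|ME1|BR1|rd0|wr1
(3) want 1×MUL +1rd +1wr — RD_PORT → AL0|MU2|ME1|BR1|rd0|wr1
(4) want 1×MEM +1rd +1wr — RD_PORT → AL0|MU2|ME1|BR1|rd0|wr1
(5) want 1×ALU +2rd +1wr — FU → AL0|MU2|ME1|BR1|rd0|wr1
(6) want 1×ALU +2rd +1wr — FU → AL0|MU2|ME1|BR1|rd0|wr1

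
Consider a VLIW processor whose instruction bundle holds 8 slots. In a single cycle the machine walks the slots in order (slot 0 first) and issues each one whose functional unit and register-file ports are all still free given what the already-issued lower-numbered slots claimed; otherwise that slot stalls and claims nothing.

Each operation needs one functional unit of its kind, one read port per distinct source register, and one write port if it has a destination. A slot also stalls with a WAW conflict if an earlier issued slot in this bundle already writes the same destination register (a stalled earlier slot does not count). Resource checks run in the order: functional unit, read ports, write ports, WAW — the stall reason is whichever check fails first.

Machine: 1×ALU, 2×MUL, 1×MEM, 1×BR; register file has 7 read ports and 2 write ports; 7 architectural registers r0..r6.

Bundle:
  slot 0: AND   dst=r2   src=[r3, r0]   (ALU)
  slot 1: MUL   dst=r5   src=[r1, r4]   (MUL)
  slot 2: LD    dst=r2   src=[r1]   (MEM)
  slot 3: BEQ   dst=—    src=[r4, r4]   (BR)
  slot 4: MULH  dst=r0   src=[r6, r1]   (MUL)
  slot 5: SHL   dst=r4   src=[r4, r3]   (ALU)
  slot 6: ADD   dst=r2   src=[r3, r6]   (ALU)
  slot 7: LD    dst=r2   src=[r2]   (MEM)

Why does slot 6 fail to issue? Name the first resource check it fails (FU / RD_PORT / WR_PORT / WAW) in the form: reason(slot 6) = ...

reason(slot 6) = FU

[0] ALU needs rd=2 wr=1: ok; after: ALU=0 MUL=2 MEM=1 BR=1, R=5, W=1
[1] MUL needs rd=2 wr=1: ok; after: ALU=0 MUL=1 MEM=1 BR=1, R=3, W=0
[2] MEM needs rd=1 wr=1: WR_PORT; after: ALU=0 MUL=1 MEM=1 BR=1, R=3, W=0
[3] BR needs rd=1 wr=0: ok; after: ALU=0 MUL=1 MEM=1 BR=0, R=2, W=0
[4] MUL needs rd=2 wr=1: WR_PORT; after: ALU=0 MUL=1 MEM=1 BR=0, R=2, W=0
[5] ALU needs rd=2 wr=1: FU; after: ALU=0 MUL=1 MEM=1 BR=0, R=2, W=0
[6] ALU needs rd=2 wr=1: FU; after: ALU=0 MUL=1 MEM=1 BR=0, R=2, W=0
[7] MEM needs rd=1 wr=1: WR_PORT; after: ALU=0 MUL=1 MEM=1 BR=0, R=2, W=0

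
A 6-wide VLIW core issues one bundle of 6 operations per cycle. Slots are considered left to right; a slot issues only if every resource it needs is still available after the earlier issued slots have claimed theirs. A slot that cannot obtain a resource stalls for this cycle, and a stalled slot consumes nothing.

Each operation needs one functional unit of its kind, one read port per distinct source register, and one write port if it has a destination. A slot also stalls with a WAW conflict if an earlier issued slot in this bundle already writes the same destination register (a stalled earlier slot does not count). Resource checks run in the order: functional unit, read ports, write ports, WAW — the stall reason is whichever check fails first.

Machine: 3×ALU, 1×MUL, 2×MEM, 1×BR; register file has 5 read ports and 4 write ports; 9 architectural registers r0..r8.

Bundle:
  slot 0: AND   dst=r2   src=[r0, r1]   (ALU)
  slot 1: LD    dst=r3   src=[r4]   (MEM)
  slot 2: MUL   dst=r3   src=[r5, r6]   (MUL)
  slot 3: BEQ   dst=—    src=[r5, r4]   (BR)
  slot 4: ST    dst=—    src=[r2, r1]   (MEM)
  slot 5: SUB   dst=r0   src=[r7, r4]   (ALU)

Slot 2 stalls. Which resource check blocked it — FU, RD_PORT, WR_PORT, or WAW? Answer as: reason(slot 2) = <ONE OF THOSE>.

#0 ALU src=r0,r1 dispatched  <A:2 Mu:1 Ld:2 B:1 rd:3 wr:3>
#1 MEM src=r4 dispatched  <A:2 Mu:1 Ld:1 B:1 rd:2 wr:2>
#2 MUL src=r5,r6 held:WAW  <A:2 Mu:1 Ld:1 B:1 rd:2 wr:2>
#3 BR src=r5,r4 dispatched  <A:2 Mu:1 Ld:1 B:0 rd:0 wr:2>
#4 MEM src=r2,r1 held:RD_PORT  <A:2 Mu:1 Ld:1 B:0 rd:0 wr:2>
#5 ALU src=r7,r4 held:RD_PORT  <A:2 Mu:1 Ld:1 B:0 rd:0 wr:2>

reason(slot 2) = WAW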